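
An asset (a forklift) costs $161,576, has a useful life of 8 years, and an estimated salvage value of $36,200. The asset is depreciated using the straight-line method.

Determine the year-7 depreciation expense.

$15,672

Depreciable base = $161,576 − $36,200 = $125,376.
Annual expense = $125,376 / 8 = $15,672.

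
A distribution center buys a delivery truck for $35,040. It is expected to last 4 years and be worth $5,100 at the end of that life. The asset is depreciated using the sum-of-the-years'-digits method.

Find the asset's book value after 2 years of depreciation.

Depreciable base = $35,040 − $5,100 = $29,940.
Sum of the years' digits = 4+3+2+1 = 10.
Year 1: $29,940 × 4/10 = $11,976. Book value $23,064.
Year 2: $29,940 × 3/10 = $8,982. Book value $14,082.

$14,082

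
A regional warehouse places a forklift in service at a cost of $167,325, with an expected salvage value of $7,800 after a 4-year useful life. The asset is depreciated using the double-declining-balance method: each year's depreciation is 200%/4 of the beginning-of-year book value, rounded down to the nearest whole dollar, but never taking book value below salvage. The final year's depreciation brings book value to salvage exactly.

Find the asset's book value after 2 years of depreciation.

$41,832

Depreciable base = $167,325 − $7,800 = $159,525.
Year 1: ⌊$167,325 × 200%/4⌋ = $83,662. Book value $83,663.
Year 2: ⌊$83,663 × 200%/4⌋ = $41,831. Book value $41,832.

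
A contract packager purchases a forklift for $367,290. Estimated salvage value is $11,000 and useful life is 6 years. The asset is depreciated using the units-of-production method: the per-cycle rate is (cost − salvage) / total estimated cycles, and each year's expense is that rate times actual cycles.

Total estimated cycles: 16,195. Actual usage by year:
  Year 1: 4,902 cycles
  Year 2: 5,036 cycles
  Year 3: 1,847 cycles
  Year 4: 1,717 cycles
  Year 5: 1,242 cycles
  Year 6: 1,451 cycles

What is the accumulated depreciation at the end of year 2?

Depreciable base = $367,290 − $11,000 = $356,290.
Rate = $356,290 / 16,195 cycles = $22 per cycle.
Year 1: 4,902 × $22 = $107,844. Book value $259,446.
Year 2: 5,036 × $22 = $110,792. Book value $148,654.
Accumulated through year 2 = $367,290 − $148,654 = $218,636.

$218,636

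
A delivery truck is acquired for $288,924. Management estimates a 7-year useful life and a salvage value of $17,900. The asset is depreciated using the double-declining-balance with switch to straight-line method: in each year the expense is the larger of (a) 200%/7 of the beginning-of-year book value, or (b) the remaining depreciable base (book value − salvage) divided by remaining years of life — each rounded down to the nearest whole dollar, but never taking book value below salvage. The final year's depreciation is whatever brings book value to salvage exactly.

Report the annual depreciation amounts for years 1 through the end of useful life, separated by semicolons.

$82,549; $58,964; $42,117; $30,084; $21,488; $17,911; $17,911

Depreciable base = $288,924 − $17,900 = $271,024.
Year 1: DB = ⌊$288,924 × 200%/7⌋ = $82,549; SL = ⌊$271,024/7⌋ = $38,717 → take DB $82,549. Book value $206,375.
Year 2: DB = ⌊$206,375 × 200%/7⌋ = $58,964; SL = ⌊$188,475/6⌋ = $31,412 → take DB $58,964. Book value $147,411.
Year 3: DB = ⌊$147,411 × 200%/7⌋ = $42,117; SL = ⌊$129,511/5⌋ = $25,902 → take DB $42,117. Book value $105,294.
Year 4: DB = ⌊$105,294 × 200%/7⌋ = $30,084; SL = ⌊$87,394/4⌋ = $21,848 → take DB $30,084. Book value $75,210.
Year 5: DB = ⌊$75,210 × 200%/7⌋ = $21,488; SL = ⌊$57,310/3⌋ = $19,103 → take DB $21,488. Book value $53,722.
Year 6: DB = ⌊$53,722 × 200%/7⌋ = $15,349; SL = ⌊$35,822/2⌋ = $17,911 → take SL $17,911. Book value $35,811.
Year 7 (final): $35,811 − $17,900 = $17,911. Book value $17,900.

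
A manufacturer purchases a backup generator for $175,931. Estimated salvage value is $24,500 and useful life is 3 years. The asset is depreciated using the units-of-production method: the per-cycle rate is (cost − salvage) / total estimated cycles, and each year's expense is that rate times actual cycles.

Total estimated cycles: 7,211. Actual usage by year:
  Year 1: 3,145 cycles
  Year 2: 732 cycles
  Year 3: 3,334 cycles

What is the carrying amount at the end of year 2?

$94,514

Depreciable base = $175,931 − $24,500 = $151,431.
Rate = $151,431 / 7,211 cycles = $21 per cycle.
Year 1: 3,145 × $21 = $66,045. Book value $109,886.
Year 2: 732 × $21 = $15,372. Book value $94,514.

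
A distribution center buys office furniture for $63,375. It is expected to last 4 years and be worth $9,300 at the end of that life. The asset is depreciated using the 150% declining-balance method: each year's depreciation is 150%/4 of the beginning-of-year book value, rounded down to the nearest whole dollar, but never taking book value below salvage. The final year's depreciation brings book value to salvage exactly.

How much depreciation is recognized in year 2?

Depreciable base = $63,375 − $9,300 = $54,075.
Year 1: ⌊$63,375 × 150%/4⌋ = $23,765. Book value $39,610.
Year 2: ⌊$39,610 × 150%/4⌋ = $14,853. Book value $24,757.

$14,853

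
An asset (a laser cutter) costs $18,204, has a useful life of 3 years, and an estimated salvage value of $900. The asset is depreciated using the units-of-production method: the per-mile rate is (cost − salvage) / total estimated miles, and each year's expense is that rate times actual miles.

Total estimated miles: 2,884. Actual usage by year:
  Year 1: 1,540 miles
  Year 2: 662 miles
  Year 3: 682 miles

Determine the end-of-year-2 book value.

$4,992

Depreciable base = $18,204 − $900 = $17,304.
Rate = $17,304 / 2,884 miles = $6 per mile.
Year 1: 1,540 × $6 = $9,240. Book value $8,964.
Year 2: 662 × $6 = $3,972. Book value $4,992.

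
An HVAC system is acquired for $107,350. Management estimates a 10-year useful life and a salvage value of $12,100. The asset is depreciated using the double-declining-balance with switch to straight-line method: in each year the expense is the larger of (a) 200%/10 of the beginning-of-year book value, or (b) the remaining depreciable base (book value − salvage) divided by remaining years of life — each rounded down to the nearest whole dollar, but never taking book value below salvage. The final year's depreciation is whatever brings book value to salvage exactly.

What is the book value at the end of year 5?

Depreciable base = $107,350 − $12,100 = $95,250.
Year 1: DB = ⌊$107,350 × 200%/10⌋ = $21,470; SL = ⌊$95,250/10⌋ = $9,525 → take DB $21,470. Book value $85,880.
Year 2: DB = ⌊$85,880 × 200%/10⌋ = $17,176; SL = ⌊$73,780/9⌋ = $8,197 → take DB $17,176. Book value $68,704.
Year 3: DB = ⌊$68,704 × 200%/10⌋ = $13,740; SL = ⌊$56,604/8⌋ = $7,075 → take DB $13,740. Book value $54,964.
Year 4: DB = ⌊$54,964 × 200%/10⌋ = $10,992; SL = ⌊$42,864/7⌋ = $6,123 → take DB $10,992. Book value $43,972.
Year 5: DB = ⌊$43,972 × 200%/10⌋ = $8,794; SL = ⌊$31,872/6⌋ = $5,312 → take DB $8,794. Book value $35,178.

$35,178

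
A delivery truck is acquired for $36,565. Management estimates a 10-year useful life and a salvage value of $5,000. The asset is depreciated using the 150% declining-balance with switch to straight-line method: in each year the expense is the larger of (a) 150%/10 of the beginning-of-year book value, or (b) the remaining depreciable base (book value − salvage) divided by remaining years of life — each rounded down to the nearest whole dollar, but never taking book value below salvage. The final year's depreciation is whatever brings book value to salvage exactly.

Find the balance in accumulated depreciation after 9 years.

Depreciable base = $36,565 − $5,000 = $31,565.
Year 1: DB = ⌊$36,565 × 150%/10⌋ = $5,484; SL = ⌊$31,565/10⌋ = $3,156 → take DB $5,484. Book value $31,081.
Year 2: DB = ⌊$31,081 × 150%/10⌋ = $4,662; SL = ⌊$26,081/9⌋ = $2,897 → take DB $4,662. Book value $26,419.
Year 3: DB = ⌊$26,419 × 150%/10⌋ = $3,962; SL = ⌊$21,419/8⌋ = $2,677 → take DB $3,962. Book value $22,457.
Year 4: DB = ⌊$22,457 × 150%/10⌋ = $3,368; SL = ⌊$17,457/7⌋ = $2,493 → take DB $3,368. Book value $19,089.
Year 5: DB = ⌊$19,089 × 150%/10⌋ = $2,863; SL = ⌊$14,089/6⌋ = $2,348 → take DB $2,863. Book value $16,226.
Year 6: DB = ⌊$16,226 × 150%/10⌋ = $2,433; SL = ⌊$11,226/5⌋ = $2,245 → take DB $2,433. Book value $13,793.
Year 7: DB = ⌊$13,793 × 150%/10⌋ = $2,068; SL = ⌊$8,793/4⌋ = $2,198 → take SL $2,198. Book value $11,595.
Year 8: DB = ⌊$11,595 × 150%/10⌋ = $1,739; SL = ⌊$6,595/3⌋ = $2,198 → take SL $2,198. Book value $9,397.
Year 9: DB = ⌊$9,397 × 150%/10⌋ = $1,409; SL = ⌊$4,397/2⌋ = $2,198 → take SL $2,198. Book value $7,199.
Accumulated through year 9 = $36,565 − $7,199 = $29,366.

$29,366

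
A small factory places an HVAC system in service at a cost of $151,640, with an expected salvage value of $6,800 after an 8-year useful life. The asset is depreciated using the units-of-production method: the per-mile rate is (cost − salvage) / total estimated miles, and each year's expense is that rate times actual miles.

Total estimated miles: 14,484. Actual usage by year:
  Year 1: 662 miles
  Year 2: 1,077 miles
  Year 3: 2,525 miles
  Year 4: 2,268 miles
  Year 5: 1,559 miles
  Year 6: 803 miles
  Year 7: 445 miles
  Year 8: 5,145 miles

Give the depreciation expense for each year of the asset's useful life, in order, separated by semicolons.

$6,620; $10,770; $25,250; $22,680; $15,590; $8,030; $4,450; $51,450

Depreciable base = $151,640 − $6,800 = $144,840.
Rate = $144,840 / 14,484 miles = $10 per mile.
Year 1: 662 × $10 = $6,620. Book value $145,020.
Year 2: 1,077 × $10 = $10,770. Book value $134,250.
Year 3: 2,525 × $10 = $25,250. Book value $109,000.
Year 4: 2,268 × $10 = $22,680. Book value $86,320.
Year 5: 1,559 × $10 = $15,590. Book value $70,730.
Year 6: 803 × $10 = $8,030. Book value $62,700.
Year 7: 445 × $10 = $4,450. Book value $58,250.
Year 8: 5,145 × $10 = $51,450. Book value $6,800.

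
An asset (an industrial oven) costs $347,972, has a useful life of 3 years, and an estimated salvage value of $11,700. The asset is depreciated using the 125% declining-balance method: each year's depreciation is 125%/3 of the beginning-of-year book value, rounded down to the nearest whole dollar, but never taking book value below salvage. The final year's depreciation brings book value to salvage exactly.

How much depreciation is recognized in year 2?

$84,576

Depreciable base = $347,972 − $11,700 = $336,272.
Year 1: ⌊$347,972 × 125%/3⌋ = $144,988. Book value $202,984.
Year 2: ⌊$202,984 × 125%/3⌋ = $84,576. Book value $118,408.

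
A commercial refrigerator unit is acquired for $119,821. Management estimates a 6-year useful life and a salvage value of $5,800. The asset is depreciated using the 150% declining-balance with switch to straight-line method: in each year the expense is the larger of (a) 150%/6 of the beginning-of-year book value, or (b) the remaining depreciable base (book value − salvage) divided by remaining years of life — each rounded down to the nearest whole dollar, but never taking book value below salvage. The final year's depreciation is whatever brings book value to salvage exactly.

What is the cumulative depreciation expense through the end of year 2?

$52,421

Depreciable base = $119,821 − $5,800 = $114,021.
Year 1: DB = ⌊$119,821 × 150%/6⌋ = $29,955; SL = ⌊$114,021/6⌋ = $19,003 → take DB $29,955. Book value $89,866.
Year 2: DB = ⌊$89,866 × 150%/6⌋ = $22,466; SL = ⌊$84,066/5⌋ = $16,813 → take DB $22,466. Book value $67,400.
Accumulated through year 2 = $119,821 − $67,400 = $52,421.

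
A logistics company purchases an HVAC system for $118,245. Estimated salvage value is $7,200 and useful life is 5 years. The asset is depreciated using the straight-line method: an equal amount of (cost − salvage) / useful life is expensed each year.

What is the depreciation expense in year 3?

Depreciable base = $118,245 − $7,200 = $111,045.
Annual expense = $111,045 / 5 = $22,209.

$22,209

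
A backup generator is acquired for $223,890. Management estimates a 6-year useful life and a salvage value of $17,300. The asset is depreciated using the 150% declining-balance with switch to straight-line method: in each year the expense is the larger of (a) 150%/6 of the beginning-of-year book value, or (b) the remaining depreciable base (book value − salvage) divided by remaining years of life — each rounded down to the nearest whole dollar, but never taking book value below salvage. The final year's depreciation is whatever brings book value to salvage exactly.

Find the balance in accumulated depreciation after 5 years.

Depreciable base = $223,890 − $17,300 = $206,590.
Year 1: DB = ⌊$223,890 × 150%/6⌋ = $55,972; SL = ⌊$206,590/6⌋ = $34,431 → take DB $55,972. Book value $167,918.
Year 2: DB = ⌊$167,918 × 150%/6⌋ = $41,979; SL = ⌊$150,618/5⌋ = $30,123 → take DB $41,979. Book value $125,939.
Year 3: DB = ⌊$125,939 × 150%/6⌋ = $31,484; SL = ⌊$108,639/4⌋ = $27,159 → take DB $31,484. Book value $94,455.
Year 4: DB = ⌊$94,455 × 150%/6⌋ = $23,613; SL = ⌊$77,155/3⌋ = $25,718 → take SL $25,718. Book value $68,737.
Year 5: DB = ⌊$68,737 × 150%/6⌋ = $17,184; SL = ⌊$51,437/2⌋ = $25,718 → take SL $25,718. Book value $43,019.
Accumulated through year 5 = $223,890 − $43,019 = $180,871.

$180,871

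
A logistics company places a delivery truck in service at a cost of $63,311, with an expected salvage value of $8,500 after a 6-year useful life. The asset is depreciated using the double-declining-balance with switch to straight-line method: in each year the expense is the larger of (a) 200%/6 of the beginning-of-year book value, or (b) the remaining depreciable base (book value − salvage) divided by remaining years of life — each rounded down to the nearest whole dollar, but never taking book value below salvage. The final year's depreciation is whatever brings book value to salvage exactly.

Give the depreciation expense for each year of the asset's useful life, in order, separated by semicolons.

$21,103; $14,069; $9,379; $6,253; $4,007; $0

Depreciable base = $63,311 − $8,500 = $54,811.
Year 1: DB = ⌊$63,311 × 200%/6⌋ = $21,103; SL = ⌊$54,811/6⌋ = $9,135 → take DB $21,103. Book value $42,208.
Year 2: DB = ⌊$42,208 × 200%/6⌋ = $14,069; SL = ⌊$33,708/5⌋ = $6,741 → take DB $14,069. Book value $28,139.
Year 3: DB = ⌊$28,139 × 200%/6⌋ = $9,379; SL = ⌊$19,639/4⌋ = $4,909 → take DB $9,379. Book value $18,760.
Year 4: DB = ⌊$18,760 × 200%/6⌋ = $6,253; SL = ⌊$10,260/3⌋ = $3,420 → take DB $6,253. Book value $12,507.
Year 5: DB = ⌊$12,507 × 200%/6⌋ = $4,169; SL = ⌊$4,007/2⌋ = $2,003 → take DB $4,169, capped at $4,007. Book value $8,500.
Year 6 (final): $8,500 − $8,500 = $0. Book value $8,500.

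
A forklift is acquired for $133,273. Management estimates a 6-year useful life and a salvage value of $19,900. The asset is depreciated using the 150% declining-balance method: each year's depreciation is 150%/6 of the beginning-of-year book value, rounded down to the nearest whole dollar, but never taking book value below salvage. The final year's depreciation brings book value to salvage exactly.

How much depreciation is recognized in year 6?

$11,728

Depreciable base = $133,273 − $19,900 = $113,373.
Year 1: ⌊$133,273 × 150%/6⌋ = $33,318. Book value $99,955.
Year 2: ⌊$99,955 × 150%/6⌋ = $24,988. Book value $74,967.
Year 3: ⌊$74,967 × 150%/6⌋ = $18,741. Book value $56,226.
Year 4: ⌊$56,226 × 150%/6⌋ = $14,056. Book value $42,170.
Year 5: ⌊$42,170 × 150%/6⌋ = $10,542. Book value $31,628.
Year 6 (final): $31,628 − $19,900 = $11,728. Book value $19,900.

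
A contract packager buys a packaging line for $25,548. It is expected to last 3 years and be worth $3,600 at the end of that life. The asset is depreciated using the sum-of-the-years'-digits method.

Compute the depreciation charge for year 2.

Depreciable base = $25,548 − $3,600 = $21,948.
Sum of the years' digits = 3+2+1 = 6.
Year 1: $21,948 × 3/6 = $10,974. Book value $14,574.
Year 2: $21,948 × 2/6 = $7,316. Book value $7,258.

$7,316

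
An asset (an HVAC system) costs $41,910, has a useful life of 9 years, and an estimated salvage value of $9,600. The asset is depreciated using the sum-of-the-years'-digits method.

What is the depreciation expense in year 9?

$718

Depreciable base = $41,910 − $9,600 = $32,310.
Sum of the years' digits = 9+8+7+6+5+4+3+2+1 = 45.
Year 1: $32,310 × 9/45 = $6,462. Book value $35,448.
Year 2: $32,310 × 8/45 = $5,744. Book value $29,704.
Year 3: $32,310 × 7/45 = $5,026. Book value $24,678.
Year 4: $32,310 × 6/45 = $4,308. Book value $20,370.
Year 5: $32,310 × 5/45 = $3,590. Book value $16,780.
Year 6: $32,310 × 4/45 = $2,872. Book value $13,908.
Year 7: $32,310 × 3/45 = $2,154. Book value $11,754.
Year 8: $32,310 × 2/45 = $1,436. Book value $10,318.
Year 9: $32,310 × 1/45 = $718. Book value $9,600.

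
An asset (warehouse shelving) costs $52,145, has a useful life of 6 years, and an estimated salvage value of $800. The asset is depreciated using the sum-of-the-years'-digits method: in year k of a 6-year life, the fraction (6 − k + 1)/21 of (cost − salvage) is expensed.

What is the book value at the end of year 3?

Depreciable base = $52,145 − $800 = $51,345.
Sum of the years' digits = 6+5+4+3+2+1 = 21.
Year 1: $51,345 × 6/21 = $14,670. Book value $37,475.
Year 2: $51,345 × 5/21 = $12,225. Book value $25,250.
Year 3: $51,345 × 4/21 = $9,780. Book value $15,470.

$15,470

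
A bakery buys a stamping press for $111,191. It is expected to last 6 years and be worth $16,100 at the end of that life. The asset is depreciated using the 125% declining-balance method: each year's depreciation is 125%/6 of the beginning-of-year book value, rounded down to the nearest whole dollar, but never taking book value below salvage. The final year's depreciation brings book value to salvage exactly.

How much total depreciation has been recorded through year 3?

Depreciable base = $111,191 − $16,100 = $95,091.
Year 1: ⌊$111,191 × 125%/6⌋ = $23,164. Book value $88,027.
Year 2: ⌊$88,027 × 125%/6⌋ = $18,338. Book value $69,689.
Year 3: ⌊$69,689 × 125%/6⌋ = $14,518. Book value $55,171.
Accumulated through year 3 = $111,191 − $55,171 = $56,020.

$56,020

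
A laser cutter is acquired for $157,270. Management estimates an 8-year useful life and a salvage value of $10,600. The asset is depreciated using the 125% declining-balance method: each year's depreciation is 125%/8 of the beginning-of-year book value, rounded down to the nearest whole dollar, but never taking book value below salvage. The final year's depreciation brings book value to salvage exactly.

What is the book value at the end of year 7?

$47,882

Depreciable base = $157,270 − $10,600 = $146,670.
Year 1: ⌊$157,270 × 125%/8⌋ = $24,573. Book value $132,697.
Year 2: ⌊$132,697 × 125%/8⌋ = $20,733. Book value $111,964.
Year 3: ⌊$111,964 × 125%/8⌋ = $17,494. Book value $94,470.
Year 4: ⌊$94,470 × 125%/8⌋ = $14,760. Book value $79,710.
Year 5: ⌊$79,710 × 125%/8⌋ = $12,454. Book value $67,256.
Year 6: ⌊$67,256 × 125%/8⌋ = $10,508. Book value $56,748.
Year 7: ⌊$56,748 × 125%/8⌋ = $8,866. Book value $47,882.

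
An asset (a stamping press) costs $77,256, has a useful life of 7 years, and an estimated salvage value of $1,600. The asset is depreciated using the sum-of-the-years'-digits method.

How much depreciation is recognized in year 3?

$13,510

Depreciable base = $77,256 − $1,600 = $75,656.
Sum of the years' digits = 7+6+5+4+3+2+1 = 28.
Year 1: $75,656 × 7/28 = $18,914. Book value $58,342.
Year 2: $75,656 × 6/28 = $16,212. Book value $42,130.
Year 3: $75,656 × 5/28 = $13,510. Book value $28,620.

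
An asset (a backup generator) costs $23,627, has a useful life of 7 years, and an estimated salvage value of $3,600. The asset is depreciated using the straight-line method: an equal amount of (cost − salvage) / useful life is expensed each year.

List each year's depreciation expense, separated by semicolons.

Depreciable base = $23,627 − $3,600 = $20,027.
Annual expense = $20,027 / 7 = $2,861.
End of year 1: book value $20,766.
End of year 2: book value $17,905.
End of year 3: book value $15,044.
End of year 4: book value $12,183.
End of year 5: book value $9,322.
End of year 6: book value $6,461.
End of year 7: book value $3,600.

$2,861; $2,861; $2,861; $2,861; $2,861; $2,861; $2,861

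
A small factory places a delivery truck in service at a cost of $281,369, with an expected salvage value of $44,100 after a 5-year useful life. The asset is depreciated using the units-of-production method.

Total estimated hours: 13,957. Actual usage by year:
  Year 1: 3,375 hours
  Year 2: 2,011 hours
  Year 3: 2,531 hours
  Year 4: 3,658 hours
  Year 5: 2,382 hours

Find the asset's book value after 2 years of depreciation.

$189,807

Depreciable base = $281,369 − $44,100 = $237,269.
Rate = $237,269 / 13,957 hours = $17 per hour.
Year 1: 3,375 × $17 = $57,375. Book value $223,994.
Year 2: 2,011 × $17 = $34,187. Book value $189,807.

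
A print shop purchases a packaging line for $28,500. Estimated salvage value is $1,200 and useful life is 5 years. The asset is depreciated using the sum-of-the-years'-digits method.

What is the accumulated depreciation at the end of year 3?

Depreciable base = $28,500 − $1,200 = $27,300.
Sum of the years' digits = 5+4+3+2+1 = 15.
Year 1: $27,300 × 5/15 = $9,100. Book value $19,400.
Year 2: $27,300 × 4/15 = $7,280. Book value $12,120.
Year 3: $27,300 × 3/15 = $5,460. Book value $6,660.
Accumulated through year 3 = $28,500 − $6,660 = $21,840.

$21,840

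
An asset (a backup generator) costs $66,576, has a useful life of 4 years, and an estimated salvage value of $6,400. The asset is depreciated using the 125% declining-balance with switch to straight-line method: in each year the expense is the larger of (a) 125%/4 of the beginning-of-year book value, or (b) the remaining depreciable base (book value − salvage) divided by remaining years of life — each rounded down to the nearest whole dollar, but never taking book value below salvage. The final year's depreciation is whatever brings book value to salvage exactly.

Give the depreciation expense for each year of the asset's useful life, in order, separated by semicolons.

Depreciable base = $66,576 − $6,400 = $60,176.
Year 1: DB = ⌊$66,576 × 125%/4⌋ = $20,805; SL = ⌊$60,176/4⌋ = $15,044 → take DB $20,805. Book value $45,771.
Year 2: DB = ⌊$45,771 × 125%/4⌋ = $14,303; SL = ⌊$39,371/3⌋ = $13,123 → take DB $14,303. Book value $31,468.
Year 3: DB = ⌊$31,468 × 125%/4⌋ = $9,833; SL = ⌊$25,068/2⌋ = $12,534 → take SL $12,534. Book value $18,934.
Year 4 (final): $18,934 − $6,400 = $12,534. Book value $6,400.

$20,805; $14,303; $12,534; $12,534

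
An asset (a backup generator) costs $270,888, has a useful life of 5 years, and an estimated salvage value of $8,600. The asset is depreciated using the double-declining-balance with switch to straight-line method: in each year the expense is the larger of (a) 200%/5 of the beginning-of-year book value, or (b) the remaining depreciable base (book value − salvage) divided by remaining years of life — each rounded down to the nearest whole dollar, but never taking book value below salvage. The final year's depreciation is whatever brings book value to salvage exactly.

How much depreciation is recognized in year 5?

$24,956

Depreciable base = $270,888 − $8,600 = $262,288.
Year 1: DB = ⌊$270,888 × 200%/5⌋ = $108,355; SL = ⌊$262,288/5⌋ = $52,457 → take DB $108,355. Book value $162,533.
Year 2: DB = ⌊$162,533 × 200%/5⌋ = $65,013; SL = ⌊$153,933/4⌋ = $38,483 → take DB $65,013. Book value $97,520.
Year 3: DB = ⌊$97,520 × 200%/5⌋ = $39,008; SL = ⌊$88,920/3⌋ = $29,640 → take DB $39,008. Book value $58,512.
Year 4: DB = ⌊$58,512 × 200%/5⌋ = $23,404; SL = ⌊$49,912/2⌋ = $24,956 → take SL $24,956. Book value $33,556.
Year 5 (final): $33,556 − $8,600 = $24,956. Book value $8,600.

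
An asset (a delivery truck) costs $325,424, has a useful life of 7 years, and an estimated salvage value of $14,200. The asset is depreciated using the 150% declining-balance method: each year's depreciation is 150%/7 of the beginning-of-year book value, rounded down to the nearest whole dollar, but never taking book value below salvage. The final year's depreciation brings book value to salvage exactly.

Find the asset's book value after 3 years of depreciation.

$157,851

Depreciable base = $325,424 − $14,200 = $311,224.
Year 1: ⌊$325,424 × 150%/7⌋ = $69,733. Book value $255,691.
Year 2: ⌊$255,691 × 150%/7⌋ = $54,790. Book value $200,901.
Year 3: ⌊$200,901 × 150%/7⌋ = $43,050. Book value $157,851.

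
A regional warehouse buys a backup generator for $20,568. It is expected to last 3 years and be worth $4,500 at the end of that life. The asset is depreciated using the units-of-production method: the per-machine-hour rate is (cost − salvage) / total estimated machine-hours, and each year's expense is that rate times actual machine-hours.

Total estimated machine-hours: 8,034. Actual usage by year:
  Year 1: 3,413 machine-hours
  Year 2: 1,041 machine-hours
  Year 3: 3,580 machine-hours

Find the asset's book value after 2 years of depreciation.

$11,660

Depreciable base = $20,568 − $4,500 = $16,068.
Rate = $16,068 / 8,034 machine-hours = $2 per machine-hour.
Year 1: 3,413 × $2 = $6,826. Book value $13,742.
Year 2: 1,041 × $2 = $2,082. Book value $11,660.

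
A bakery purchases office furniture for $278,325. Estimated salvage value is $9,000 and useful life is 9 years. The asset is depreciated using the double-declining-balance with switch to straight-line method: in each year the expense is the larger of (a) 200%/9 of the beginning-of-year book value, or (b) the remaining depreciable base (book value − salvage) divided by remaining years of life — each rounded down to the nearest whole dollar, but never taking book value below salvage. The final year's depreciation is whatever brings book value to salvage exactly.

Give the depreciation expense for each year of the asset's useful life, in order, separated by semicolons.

$61,850; $48,105; $37,415; $29,101; $22,634; $17,604; $17,538; $17,539; $17,539

Depreciable base = $278,325 − $9,000 = $269,325.
Year 1: DB = ⌊$278,325 × 200%/9⌋ = $61,850; SL = ⌊$269,325/9⌋ = $29,925 → take DB $61,850. Book value $216,475.
Year 2: DB = ⌊$216,475 × 200%/9⌋ = $48,105; SL = ⌊$207,475/8⌋ = $25,934 → take DB $48,105. Book value $168,370.
Year 3: DB = ⌊$168,370 × 200%/9⌋ = $37,415; SL = ⌊$159,370/7⌋ = $22,767 → take DB $37,415. Book value $130,955.
Year 4: DB = ⌊$130,955 × 200%/9⌋ = $29,101; SL = ⌊$121,955/6⌋ = $20,325 → take DB $29,101. Book value $101,854.
Year 5: DB = ⌊$101,854 × 200%/9⌋ = $22,634; SL = ⌊$92,854/5⌋ = $18,570 → take DB $22,634. Book value $79,220.
Year 6: DB = ⌊$79,220 × 200%/9⌋ = $17,604; SL = ⌊$70,220/4⌋ = $17,555 → take DB $17,604. Book value $61,616.
Year 7: DB = ⌊$61,616 × 200%/9⌋ = $13,692; SL = ⌊$52,616/3⌋ = $17,538 → take SL $17,538. Book value $44,078.
Year 8: DB = ⌊$44,078 × 200%/9⌋ = $9,795; SL = ⌊$35,078/2⌋ = $17,539 → take SL $17,539. Book value $26,539.
Year 9 (final): $26,539 − $9,000 = $17,539. Book value $9,000.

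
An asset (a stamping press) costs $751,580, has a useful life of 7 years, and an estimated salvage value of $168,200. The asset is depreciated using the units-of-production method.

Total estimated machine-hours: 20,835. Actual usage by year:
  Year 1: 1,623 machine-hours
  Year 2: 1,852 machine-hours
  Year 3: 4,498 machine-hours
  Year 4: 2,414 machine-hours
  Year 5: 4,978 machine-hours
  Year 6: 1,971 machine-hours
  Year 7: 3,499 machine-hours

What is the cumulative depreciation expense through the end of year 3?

Depreciable base = $751,580 − $168,200 = $583,380.
Rate = $583,380 / 20,835 machine-hours = $28 per machine-hour.
Year 1: 1,623 × $28 = $45,444. Book value $706,136.
Year 2: 1,852 × $28 = $51,856. Book value $654,280.
Year 3: 4,498 × $28 = $125,944. Book value $528,336.
Accumulated through year 3 = $751,580 − $528,336 = $223,244.

$223,244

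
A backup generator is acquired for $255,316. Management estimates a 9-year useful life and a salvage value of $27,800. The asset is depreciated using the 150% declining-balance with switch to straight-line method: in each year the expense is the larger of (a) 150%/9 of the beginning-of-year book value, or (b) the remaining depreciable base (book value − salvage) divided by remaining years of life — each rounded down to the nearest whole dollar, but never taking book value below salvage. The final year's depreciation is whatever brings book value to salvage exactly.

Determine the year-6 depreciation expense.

Depreciable base = $255,316 − $27,800 = $227,516.
Year 1: DB = ⌊$255,316 × 150%/9⌋ = $42,552; SL = ⌊$227,516/9⌋ = $25,279 → take DB $42,552. Book value $212,764.
Year 2: DB = ⌊$212,764 × 150%/9⌋ = $35,460; SL = ⌊$184,964/8⌋ = $23,120 → take DB $35,460. Book value $177,304.
Year 3: DB = ⌊$177,304 × 150%/9⌋ = $29,550; SL = ⌊$149,504/7⌋ = $21,357 → take DB $29,550. Book value $147,754.
Year 4: DB = ⌊$147,754 × 150%/9⌋ = $24,625; SL = ⌊$119,954/6⌋ = $19,992 → take DB $24,625. Book value $123,129.
Year 5: DB = ⌊$123,129 × 150%/9⌋ = $20,521; SL = ⌊$95,329/5⌋ = $19,065 → take DB $20,521. Book value $102,608.
Year 6: DB = ⌊$102,608 × 150%/9⌋ = $17,101; SL = ⌊$74,808/4⌋ = $18,702 → take SL $18,702. Book value $83,906.

$18,702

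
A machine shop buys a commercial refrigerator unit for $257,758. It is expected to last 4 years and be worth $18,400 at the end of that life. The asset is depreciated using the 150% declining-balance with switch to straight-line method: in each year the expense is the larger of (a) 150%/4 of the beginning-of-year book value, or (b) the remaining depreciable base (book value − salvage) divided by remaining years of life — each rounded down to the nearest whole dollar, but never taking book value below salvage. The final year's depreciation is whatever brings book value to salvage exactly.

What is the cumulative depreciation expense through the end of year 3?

$198,214

Depreciable base = $257,758 − $18,400 = $239,358.
Year 1: DB = ⌊$257,758 × 150%/4⌋ = $96,659; SL = ⌊$239,358/4⌋ = $59,839 → take DB $96,659. Book value $161,099.
Year 2: DB = ⌊$161,099 × 150%/4⌋ = $60,412; SL = ⌊$142,699/3⌋ = $47,566 → take DB $60,412. Book value $100,687.
Year 3: DB = ⌊$100,687 × 150%/4⌋ = $37,757; SL = ⌊$82,287/2⌋ = $41,143 → take SL $41,143. Book value $59,544.
Accumulated through year 3 = $257,758 − $59,544 = $198,214.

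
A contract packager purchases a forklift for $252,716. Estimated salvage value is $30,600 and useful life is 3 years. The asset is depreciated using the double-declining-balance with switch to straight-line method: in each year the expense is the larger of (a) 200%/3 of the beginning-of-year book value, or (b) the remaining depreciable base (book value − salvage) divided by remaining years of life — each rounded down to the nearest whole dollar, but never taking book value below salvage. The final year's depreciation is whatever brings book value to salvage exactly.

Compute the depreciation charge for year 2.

$53,639

Depreciable base = $252,716 − $30,600 = $222,116.
Year 1: DB = ⌊$252,716 × 200%/3⌋ = $168,477; SL = ⌊$222,116/3⌋ = $74,038 → take DB $168,477. Book value $84,239.
Year 2: DB = ⌊$84,239 × 200%/3⌋ = $56,159; SL = ⌊$53,639/2⌋ = $26,819 → take DB $56,159, capped at $53,639. Book value $30,600.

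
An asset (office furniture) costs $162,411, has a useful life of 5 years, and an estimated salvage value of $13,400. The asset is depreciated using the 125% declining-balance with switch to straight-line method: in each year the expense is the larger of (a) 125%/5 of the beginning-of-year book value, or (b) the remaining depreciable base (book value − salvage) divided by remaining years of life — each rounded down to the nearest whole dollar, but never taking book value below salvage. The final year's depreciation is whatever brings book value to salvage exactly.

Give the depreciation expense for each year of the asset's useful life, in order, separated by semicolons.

$40,602; $30,452; $25,985; $25,986; $25,986

Depreciable base = $162,411 − $13,400 = $149,011.
Year 1: DB = ⌊$162,411 × 125%/5⌋ = $40,602; SL = ⌊$149,011/5⌋ = $29,802 → take DB $40,602. Book value $121,809.
Year 2: DB = ⌊$121,809 × 125%/5⌋ = $30,452; SL = ⌊$108,409/4⌋ = $27,102 → take DB $30,452. Book value $91,357.
Year 3: DB = ⌊$91,357 × 125%/5⌋ = $22,839; SL = ⌊$77,957/3⌋ = $25,985 → take SL $25,985. Book value $65,372.
Year 4: DB = ⌊$65,372 × 125%/5⌋ = $16,343; SL = ⌊$51,972/2⌋ = $25,986 → take SL $25,986. Book value $39,386.
Year 5 (final): $39,386 − $13,400 = $25,986. Book value $13,400.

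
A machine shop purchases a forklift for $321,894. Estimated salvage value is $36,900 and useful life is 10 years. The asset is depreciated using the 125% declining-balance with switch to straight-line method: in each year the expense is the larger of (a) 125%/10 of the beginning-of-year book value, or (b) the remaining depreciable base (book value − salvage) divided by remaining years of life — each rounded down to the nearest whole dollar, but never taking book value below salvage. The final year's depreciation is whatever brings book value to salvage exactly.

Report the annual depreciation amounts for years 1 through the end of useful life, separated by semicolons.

Depreciable base = $321,894 − $36,900 = $284,994.
Year 1: DB = ⌊$321,894 × 125%/10⌋ = $40,236; SL = ⌊$284,994/10⌋ = $28,499 → take DB $40,236. Book value $281,658.
Year 2: DB = ⌊$281,658 × 125%/10⌋ = $35,207; SL = ⌊$244,758/9⌋ = $27,195 → take DB $35,207. Book value $246,451.
Year 3: DB = ⌊$246,451 × 125%/10⌋ = $30,806; SL = ⌊$209,551/8⌋ = $26,193 → take DB $30,806. Book value $215,645.
Year 4: DB = ⌊$215,645 × 125%/10⌋ = $26,955; SL = ⌊$178,745/7⌋ = $25,535 → take DB $26,955. Book value $188,690.
Year 5: DB = ⌊$188,690 × 125%/10⌋ = $23,586; SL = ⌊$151,790/6⌋ = $25,298 → take SL $25,298. Book value $163,392.
Year 6: DB = ⌊$163,392 × 125%/10⌋ = $20,424; SL = ⌊$126,492/5⌋ = $25,298 → take SL $25,298. Book value $138,094.
Year 7: DB = ⌊$138,094 × 125%/10⌋ = $17,261; SL = ⌊$101,194/4⌋ = $25,298 → take SL $25,298. Book value $112,796.
Year 8: DB = ⌊$112,796 × 125%/10⌋ = $14,099; SL = ⌊$75,896/3⌋ = $25,298 → take SL $25,298. Book value $87,498.
Year 9: DB = ⌊$87,498 × 125%/10⌋ = $10,937; SL = ⌊$50,598/2⌋ = $25,299 → take SL $25,299. Book value $62,199.
Year 10 (final): $62,199 − $36,900 = $25,299. Book value $36,900.

$40,236; $35,207; $30,806; $26,955; $25,298; $25,298; $25,298; $25,298; $25,299; $25,299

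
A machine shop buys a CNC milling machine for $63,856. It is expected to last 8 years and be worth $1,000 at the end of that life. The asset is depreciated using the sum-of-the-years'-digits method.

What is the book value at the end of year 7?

Depreciable base = $63,856 − $1,000 = $62,856.
Sum of the years' digits = 8+7+6+5+4+3+2+1 = 36.
Year 1: $62,856 × 8/36 = $13,968. Book value $49,888.
Year 2: $62,856 × 7/36 = $12,222. Book value $37,666.
Year 3: $62,856 × 6/36 = $10,476. Book value $27,190.
Year 4: $62,856 × 5/36 = $8,730. Book value $18,460.
Year 5: $62,856 × 4/36 = $6,984. Book value $11,476.
Year 6: $62,856 × 3/36 = $5,238. Book value $6,238.
Year 7: $62,856 × 2/36 = $3,492. Book value $2,746.

$2,746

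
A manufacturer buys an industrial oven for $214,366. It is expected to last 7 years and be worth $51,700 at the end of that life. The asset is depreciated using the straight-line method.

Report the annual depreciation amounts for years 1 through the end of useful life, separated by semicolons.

$23,238; $23,238; $23,238; $23,238; $23,238; $23,238; $23,238

Depreciable base = $214,366 − $51,700 = $162,666.
Annual expense = $162,666 / 7 = $23,238.
End of year 1: book value $191,128.
End of year 2: book value $167,890.
End of year 3: book value $144,652.
End of year 4: book value $121,414.
End of year 5: book value $98,176.
End of year 6: book value $74,938.
End of year 7: book value $51,700.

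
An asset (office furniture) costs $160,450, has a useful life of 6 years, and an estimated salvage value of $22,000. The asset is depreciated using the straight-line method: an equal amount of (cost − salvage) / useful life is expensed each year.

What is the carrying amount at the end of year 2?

$114,300

Depreciable base = $160,450 − $22,000 = $138,450.
Annual expense = $138,450 / 6 = $23,075.
End of year 1: book value $137,375.
End of year 2: book value $114,300.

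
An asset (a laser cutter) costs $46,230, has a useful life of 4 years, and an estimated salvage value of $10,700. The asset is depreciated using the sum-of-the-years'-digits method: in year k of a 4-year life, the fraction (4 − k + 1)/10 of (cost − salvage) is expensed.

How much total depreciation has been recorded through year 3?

Depreciable base = $46,230 − $10,700 = $35,530.
Sum of the years' digits = 4+3+2+1 = 10.
Year 1: $35,530 × 4/10 = $14,212. Book value $32,018.
Year 2: $35,530 × 3/10 = $10,659. Book value $21,359.
Year 3: $35,530 × 2/10 = $7,106. Book value $14,253.
Accumulated through year 3 = $46,230 − $14,253 = $31,977.

$31,977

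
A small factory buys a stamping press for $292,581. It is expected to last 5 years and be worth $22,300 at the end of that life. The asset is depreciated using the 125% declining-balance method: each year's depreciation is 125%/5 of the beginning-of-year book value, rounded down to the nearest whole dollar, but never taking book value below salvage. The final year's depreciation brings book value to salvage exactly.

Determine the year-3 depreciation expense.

Depreciable base = $292,581 − $22,300 = $270,281.
Year 1: ⌊$292,581 × 125%/5⌋ = $73,145. Book value $219,436.
Year 2: ⌊$219,436 × 125%/5⌋ = $54,859. Book value $164,577.
Year 3: ⌊$164,577 × 125%/5⌋ = $41,144. Book value $123,433.

$41,144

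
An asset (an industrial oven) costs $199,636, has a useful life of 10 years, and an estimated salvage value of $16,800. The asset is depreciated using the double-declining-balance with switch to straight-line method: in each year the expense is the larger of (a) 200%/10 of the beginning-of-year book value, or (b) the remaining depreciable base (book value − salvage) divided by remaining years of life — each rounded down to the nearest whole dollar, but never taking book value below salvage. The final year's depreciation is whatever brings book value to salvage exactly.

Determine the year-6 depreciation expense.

Depreciable base = $199,636 − $16,800 = $182,836.
Year 1: DB = ⌊$199,636 × 200%/10⌋ = $39,927; SL = ⌊$182,836/10⌋ = $18,283 → take DB $39,927. Book value $159,709.
Year 2: DB = ⌊$159,709 × 200%/10⌋ = $31,941; SL = ⌊$142,909/9⌋ = $15,878 → take DB $31,941. Book value $127,768.
Year 3: DB = ⌊$127,768 × 200%/10⌋ = $25,553; SL = ⌊$110,968/8⌋ = $13,871 → take DB $25,553. Book value $102,215.
Year 4: DB = ⌊$102,215 × 200%/10⌋ = $20,443; SL = ⌊$85,415/7⌋ = $12,202 → take DB $20,443. Book value $81,772.
Year 5: DB = ⌊$81,772 × 200%/10⌋ = $16,354; SL = ⌊$64,972/6⌋ = $10,828 → take DB $16,354. Book value $65,418.
Year 6: DB = ⌊$65,418 × 200%/10⌋ = $13,083; SL = ⌊$48,618/5⌋ = $9,723 → take DB $13,083. Book value $52,335.

$13,083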